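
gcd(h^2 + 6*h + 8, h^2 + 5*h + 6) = h + 2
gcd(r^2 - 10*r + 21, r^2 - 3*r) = r - 3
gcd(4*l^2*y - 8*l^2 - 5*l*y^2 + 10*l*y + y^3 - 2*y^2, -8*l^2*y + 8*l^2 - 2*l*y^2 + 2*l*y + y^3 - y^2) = -4*l + y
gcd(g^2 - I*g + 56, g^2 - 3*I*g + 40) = g - 8*I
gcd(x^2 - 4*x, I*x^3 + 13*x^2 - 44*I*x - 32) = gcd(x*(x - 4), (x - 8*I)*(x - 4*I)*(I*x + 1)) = 1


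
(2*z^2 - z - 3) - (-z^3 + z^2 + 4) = z^3 + z^2 - z - 7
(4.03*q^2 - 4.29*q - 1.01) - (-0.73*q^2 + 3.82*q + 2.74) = 4.76*q^2 - 8.11*q - 3.75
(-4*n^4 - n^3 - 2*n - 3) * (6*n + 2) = -24*n^5 - 14*n^4 - 2*n^3 - 12*n^2 - 22*n - 6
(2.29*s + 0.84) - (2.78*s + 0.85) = -0.49*s - 0.01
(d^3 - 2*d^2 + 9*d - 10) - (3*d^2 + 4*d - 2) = d^3 - 5*d^2 + 5*d - 8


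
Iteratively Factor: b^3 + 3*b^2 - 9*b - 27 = (b + 3)*(b^2 - 9) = (b - 3)*(b + 3)*(b + 3)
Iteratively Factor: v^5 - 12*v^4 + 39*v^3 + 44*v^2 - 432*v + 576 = (v - 3)*(v^4 - 9*v^3 + 12*v^2 + 80*v - 192) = (v - 3)*(v + 3)*(v^3 - 12*v^2 + 48*v - 64) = (v - 4)*(v - 3)*(v + 3)*(v^2 - 8*v + 16) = (v - 4)^2*(v - 3)*(v + 3)*(v - 4)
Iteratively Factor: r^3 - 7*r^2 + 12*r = (r)*(r^2 - 7*r + 12) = r*(r - 3)*(r - 4)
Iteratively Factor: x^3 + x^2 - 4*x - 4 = (x - 2)*(x^2 + 3*x + 2) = (x - 2)*(x + 2)*(x + 1)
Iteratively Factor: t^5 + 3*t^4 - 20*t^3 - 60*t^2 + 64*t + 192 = (t - 2)*(t^4 + 5*t^3 - 10*t^2 - 80*t - 96) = (t - 2)*(t + 2)*(t^3 + 3*t^2 - 16*t - 48) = (t - 2)*(t + 2)*(t + 3)*(t^2 - 16) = (t - 4)*(t - 2)*(t + 2)*(t + 3)*(t + 4)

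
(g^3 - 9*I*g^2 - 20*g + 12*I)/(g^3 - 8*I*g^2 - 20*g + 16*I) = (g^2 - 7*I*g - 6)/(g^2 - 6*I*g - 8)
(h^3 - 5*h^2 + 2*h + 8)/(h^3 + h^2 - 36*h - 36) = (h^2 - 6*h + 8)/(h^2 - 36)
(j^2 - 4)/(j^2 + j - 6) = (j + 2)/(j + 3)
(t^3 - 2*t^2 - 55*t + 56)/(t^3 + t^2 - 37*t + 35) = (t - 8)/(t - 5)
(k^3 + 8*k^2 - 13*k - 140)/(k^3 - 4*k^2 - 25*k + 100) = (k + 7)/(k - 5)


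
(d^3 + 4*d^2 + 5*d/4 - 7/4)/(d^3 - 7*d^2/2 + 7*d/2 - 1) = (2*d^2 + 9*d + 7)/(2*(d^2 - 3*d + 2))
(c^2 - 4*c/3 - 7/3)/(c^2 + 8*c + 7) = (c - 7/3)/(c + 7)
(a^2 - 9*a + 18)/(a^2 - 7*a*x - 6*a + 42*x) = (3 - a)/(-a + 7*x)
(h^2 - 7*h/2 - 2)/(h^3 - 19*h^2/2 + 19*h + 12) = 1/(h - 6)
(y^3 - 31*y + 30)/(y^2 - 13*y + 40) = (y^2 + 5*y - 6)/(y - 8)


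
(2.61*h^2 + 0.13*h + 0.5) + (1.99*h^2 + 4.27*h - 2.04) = 4.6*h^2 + 4.4*h - 1.54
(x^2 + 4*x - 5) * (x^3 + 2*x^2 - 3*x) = x^5 + 6*x^4 - 22*x^2 + 15*x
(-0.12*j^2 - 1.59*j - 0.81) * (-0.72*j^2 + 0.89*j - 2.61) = 0.0864*j^4 + 1.038*j^3 - 0.5187*j^2 + 3.429*j + 2.1141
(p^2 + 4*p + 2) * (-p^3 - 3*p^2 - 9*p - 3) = -p^5 - 7*p^4 - 23*p^3 - 45*p^2 - 30*p - 6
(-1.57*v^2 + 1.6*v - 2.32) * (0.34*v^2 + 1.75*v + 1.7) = -0.5338*v^4 - 2.2035*v^3 - 0.6578*v^2 - 1.34*v - 3.944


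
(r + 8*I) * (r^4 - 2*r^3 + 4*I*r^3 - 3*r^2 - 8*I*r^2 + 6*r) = r^5 - 2*r^4 + 12*I*r^4 - 35*r^3 - 24*I*r^3 + 70*r^2 - 24*I*r^2 + 48*I*r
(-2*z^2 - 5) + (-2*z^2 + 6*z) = -4*z^2 + 6*z - 5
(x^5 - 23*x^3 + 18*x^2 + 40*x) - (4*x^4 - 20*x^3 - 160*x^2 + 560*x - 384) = x^5 - 4*x^4 - 3*x^3 + 178*x^2 - 520*x + 384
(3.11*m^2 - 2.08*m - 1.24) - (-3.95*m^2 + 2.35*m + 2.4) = 7.06*m^2 - 4.43*m - 3.64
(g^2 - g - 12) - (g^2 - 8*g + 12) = 7*g - 24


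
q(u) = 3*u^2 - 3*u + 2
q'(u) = 6*u - 3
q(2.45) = 12.66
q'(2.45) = 11.70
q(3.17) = 22.64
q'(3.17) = 16.02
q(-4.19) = 67.24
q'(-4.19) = -28.14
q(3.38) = 26.13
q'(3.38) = 17.28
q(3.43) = 27.00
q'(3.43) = 17.58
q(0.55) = 1.26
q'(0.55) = 0.30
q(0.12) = 1.68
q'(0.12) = -2.28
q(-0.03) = 2.09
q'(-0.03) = -3.18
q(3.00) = 20.00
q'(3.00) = 15.00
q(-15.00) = 722.00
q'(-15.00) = -93.00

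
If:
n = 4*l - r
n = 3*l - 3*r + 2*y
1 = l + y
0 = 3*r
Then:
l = 2/3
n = 8/3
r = 0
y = 1/3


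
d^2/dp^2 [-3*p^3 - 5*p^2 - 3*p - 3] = -18*p - 10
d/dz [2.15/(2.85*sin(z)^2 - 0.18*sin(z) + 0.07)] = (0.387 - 12.255*sin(z))*cos(z)/(2.85*sin(z)^2 - 0.18*sin(z) + 0.07)^2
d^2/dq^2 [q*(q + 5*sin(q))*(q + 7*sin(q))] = -12*q^2*sin(q) + 48*q*cos(q) + 70*q*cos(2*q) + 6*q + 24*sin(q) + 70*sin(2*q)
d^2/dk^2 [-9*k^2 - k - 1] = -18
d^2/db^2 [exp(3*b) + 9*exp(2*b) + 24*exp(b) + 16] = (9*exp(2*b) + 36*exp(b) + 24)*exp(b)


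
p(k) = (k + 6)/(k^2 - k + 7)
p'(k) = (1 - 2*k)*(k + 6)/(k^2 - k + 7)^2 + 1/(k^2 - k + 7)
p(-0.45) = 0.73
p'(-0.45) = 0.31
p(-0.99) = 0.56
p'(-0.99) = 0.30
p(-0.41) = 0.74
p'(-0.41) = 0.31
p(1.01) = 1.00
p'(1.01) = -0.00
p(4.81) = 0.43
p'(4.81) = -0.11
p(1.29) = 0.99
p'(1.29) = -0.08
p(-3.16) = 0.14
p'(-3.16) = 0.10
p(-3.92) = 0.08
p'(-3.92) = 0.06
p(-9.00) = -0.03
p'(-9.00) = 0.00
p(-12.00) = -0.04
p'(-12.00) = 0.00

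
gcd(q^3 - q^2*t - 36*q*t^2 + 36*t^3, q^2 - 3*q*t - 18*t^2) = q - 6*t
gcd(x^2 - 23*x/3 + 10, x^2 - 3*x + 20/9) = x - 5/3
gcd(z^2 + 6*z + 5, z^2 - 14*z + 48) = 1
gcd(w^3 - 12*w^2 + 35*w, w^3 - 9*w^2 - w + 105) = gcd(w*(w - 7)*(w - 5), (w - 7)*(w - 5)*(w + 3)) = w^2 - 12*w + 35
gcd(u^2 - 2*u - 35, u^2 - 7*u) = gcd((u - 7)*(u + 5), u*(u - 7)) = u - 7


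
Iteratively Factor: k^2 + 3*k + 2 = (k + 2)*(k + 1)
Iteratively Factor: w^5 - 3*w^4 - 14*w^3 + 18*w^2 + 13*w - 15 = (w - 1)*(w^4 - 2*w^3 - 16*w^2 + 2*w + 15) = (w - 5)*(w - 1)*(w^3 + 3*w^2 - w - 3) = (w - 5)*(w - 1)*(w + 3)*(w^2 - 1) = (w - 5)*(w - 1)^2*(w + 3)*(w + 1)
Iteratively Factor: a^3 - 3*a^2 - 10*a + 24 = (a + 3)*(a^2 - 6*a + 8) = (a - 2)*(a + 3)*(a - 4)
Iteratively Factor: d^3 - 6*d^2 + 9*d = (d - 3)*(d^2 - 3*d) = (d - 3)^2*(d)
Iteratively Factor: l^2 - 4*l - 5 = (l - 5)*(l + 1)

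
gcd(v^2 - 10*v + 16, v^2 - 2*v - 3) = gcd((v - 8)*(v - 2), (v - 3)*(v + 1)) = 1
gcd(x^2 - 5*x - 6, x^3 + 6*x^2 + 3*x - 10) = 1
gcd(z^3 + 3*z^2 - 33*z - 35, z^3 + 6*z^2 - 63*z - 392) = z + 7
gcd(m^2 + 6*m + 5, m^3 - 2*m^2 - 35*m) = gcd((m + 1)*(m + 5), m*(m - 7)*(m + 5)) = m + 5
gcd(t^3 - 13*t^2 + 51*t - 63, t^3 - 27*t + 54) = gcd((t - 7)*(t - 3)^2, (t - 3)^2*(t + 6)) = t^2 - 6*t + 9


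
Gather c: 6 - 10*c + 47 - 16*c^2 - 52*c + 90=-16*c^2 - 62*c + 143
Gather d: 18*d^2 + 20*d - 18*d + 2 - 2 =18*d^2 + 2*d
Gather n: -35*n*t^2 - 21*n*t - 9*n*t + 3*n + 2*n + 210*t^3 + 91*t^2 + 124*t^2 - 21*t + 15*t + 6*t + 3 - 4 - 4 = n*(-35*t^2 - 30*t + 5) + 210*t^3 + 215*t^2 - 5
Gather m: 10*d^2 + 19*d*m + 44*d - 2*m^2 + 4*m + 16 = 10*d^2 + 44*d - 2*m^2 + m*(19*d + 4) + 16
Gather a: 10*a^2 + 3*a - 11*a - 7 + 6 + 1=10*a^2 - 8*a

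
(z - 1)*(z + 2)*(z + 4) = z^3 + 5*z^2 + 2*z - 8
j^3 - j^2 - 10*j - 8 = (j - 4)*(j + 1)*(j + 2)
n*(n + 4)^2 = n^3 + 8*n^2 + 16*n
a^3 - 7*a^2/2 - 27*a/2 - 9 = (a - 6)*(a + 1)*(a + 3/2)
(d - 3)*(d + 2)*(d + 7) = d^3 + 6*d^2 - 13*d - 42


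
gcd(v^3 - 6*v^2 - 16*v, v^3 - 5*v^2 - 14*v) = v^2 + 2*v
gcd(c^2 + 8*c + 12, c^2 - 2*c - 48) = c + 6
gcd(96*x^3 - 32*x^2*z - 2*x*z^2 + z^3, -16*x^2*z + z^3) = 4*x - z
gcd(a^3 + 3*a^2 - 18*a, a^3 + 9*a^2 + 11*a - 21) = 1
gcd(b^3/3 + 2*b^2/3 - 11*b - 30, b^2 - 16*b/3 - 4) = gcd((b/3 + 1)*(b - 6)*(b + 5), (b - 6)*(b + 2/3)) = b - 6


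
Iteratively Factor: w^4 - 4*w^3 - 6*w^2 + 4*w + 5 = (w + 1)*(w^3 - 5*w^2 - w + 5) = (w + 1)^2*(w^2 - 6*w + 5) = (w - 1)*(w + 1)^2*(w - 5)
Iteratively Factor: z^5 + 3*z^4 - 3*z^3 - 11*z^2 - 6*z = (z)*(z^4 + 3*z^3 - 3*z^2 - 11*z - 6) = z*(z + 1)*(z^3 + 2*z^2 - 5*z - 6) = z*(z + 1)*(z + 3)*(z^2 - z - 2) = z*(z - 2)*(z + 1)*(z + 3)*(z + 1)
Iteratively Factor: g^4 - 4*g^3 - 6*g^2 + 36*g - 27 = (g - 3)*(g^3 - g^2 - 9*g + 9) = (g - 3)*(g + 3)*(g^2 - 4*g + 3) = (g - 3)^2*(g + 3)*(g - 1)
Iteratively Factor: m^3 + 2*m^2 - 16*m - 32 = (m - 4)*(m^2 + 6*m + 8) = (m - 4)*(m + 4)*(m + 2)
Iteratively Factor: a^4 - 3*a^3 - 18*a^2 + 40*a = (a)*(a^3 - 3*a^2 - 18*a + 40) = a*(a + 4)*(a^2 - 7*a + 10) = a*(a - 5)*(a + 4)*(a - 2)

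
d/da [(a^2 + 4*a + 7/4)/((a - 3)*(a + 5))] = (-4*a^2 - 67*a - 127)/(2*(a^4 + 4*a^3 - 26*a^2 - 60*a + 225))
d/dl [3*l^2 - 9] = 6*l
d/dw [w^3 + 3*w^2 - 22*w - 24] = 3*w^2 + 6*w - 22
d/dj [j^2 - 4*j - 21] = 2*j - 4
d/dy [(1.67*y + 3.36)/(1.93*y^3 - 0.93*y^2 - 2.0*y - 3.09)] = (-6.4462*y^3 - 17.9013*y^2 + 6.2496*y + 1.5597)/(3.7249*y^6 - 3.5898*y^5 - 6.8551*y^4 - 8.2074*y^3 + 9.7474*y^2 + 12.36*y + 9.5481)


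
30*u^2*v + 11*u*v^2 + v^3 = v*(5*u + v)*(6*u + v)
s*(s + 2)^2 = s^3 + 4*s^2 + 4*s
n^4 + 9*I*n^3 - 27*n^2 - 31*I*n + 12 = (n + I)^2*(n + 3*I)*(n + 4*I)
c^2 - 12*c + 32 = (c - 8)*(c - 4)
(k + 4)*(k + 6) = k^2 + 10*k + 24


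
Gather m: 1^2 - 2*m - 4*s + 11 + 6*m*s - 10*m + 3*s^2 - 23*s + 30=m*(6*s - 12) + 3*s^2 - 27*s + 42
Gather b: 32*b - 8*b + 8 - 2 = 24*b + 6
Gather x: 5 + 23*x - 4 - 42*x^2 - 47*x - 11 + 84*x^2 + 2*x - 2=42*x^2 - 22*x - 12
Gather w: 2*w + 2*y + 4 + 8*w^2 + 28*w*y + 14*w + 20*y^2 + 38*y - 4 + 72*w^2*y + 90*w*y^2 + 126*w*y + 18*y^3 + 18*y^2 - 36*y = w^2*(72*y + 8) + w*(90*y^2 + 154*y + 16) + 18*y^3 + 38*y^2 + 4*y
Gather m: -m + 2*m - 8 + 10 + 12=m + 14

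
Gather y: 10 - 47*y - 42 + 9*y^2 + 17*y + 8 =9*y^2 - 30*y - 24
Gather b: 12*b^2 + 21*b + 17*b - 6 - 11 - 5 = 12*b^2 + 38*b - 22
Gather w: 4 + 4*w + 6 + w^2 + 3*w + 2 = w^2 + 7*w + 12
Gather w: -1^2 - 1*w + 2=1 - w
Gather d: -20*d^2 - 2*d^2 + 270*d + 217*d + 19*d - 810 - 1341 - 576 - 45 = -22*d^2 + 506*d - 2772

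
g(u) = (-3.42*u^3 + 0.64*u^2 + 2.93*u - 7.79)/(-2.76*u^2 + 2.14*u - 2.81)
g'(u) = (5.52*u - 2.14)*(-3.42*u^3 + 0.64*u^2 + 2.93*u - 7.79)/(-2.76*u^2 + 2.14*u - 2.81)^2 + (-10.26*u^2 + 1.28*u + 2.93)/(-2.76*u^2 + 2.14*u - 2.81)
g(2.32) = 3.17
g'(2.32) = 1.22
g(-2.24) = -1.27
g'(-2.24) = 1.54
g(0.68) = 2.50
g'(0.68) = -1.17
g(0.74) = 2.43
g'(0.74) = -1.09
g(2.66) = 3.59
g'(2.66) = 1.27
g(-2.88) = -2.22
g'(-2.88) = 1.44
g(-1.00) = 0.86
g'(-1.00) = 1.97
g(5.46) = 7.21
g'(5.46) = 1.28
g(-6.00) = -6.40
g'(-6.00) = 1.29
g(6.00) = 7.90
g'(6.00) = 1.28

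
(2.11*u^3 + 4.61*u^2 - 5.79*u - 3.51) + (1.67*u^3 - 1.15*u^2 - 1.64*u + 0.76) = 3.78*u^3 + 3.46*u^2 - 7.43*u - 2.75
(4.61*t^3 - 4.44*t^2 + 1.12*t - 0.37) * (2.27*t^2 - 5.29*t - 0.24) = 10.4647*t^5 - 34.4657*t^4 + 24.9236*t^3 - 5.6991*t^2 + 1.6885*t + 0.0888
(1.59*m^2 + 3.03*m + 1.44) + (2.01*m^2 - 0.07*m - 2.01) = 3.6*m^2 + 2.96*m - 0.57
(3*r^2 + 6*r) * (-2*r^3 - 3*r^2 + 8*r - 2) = -6*r^5 - 21*r^4 + 6*r^3 + 42*r^2 - 12*r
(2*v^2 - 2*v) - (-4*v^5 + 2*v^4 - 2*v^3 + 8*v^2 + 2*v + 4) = 4*v^5 - 2*v^4 + 2*v^3 - 6*v^2 - 4*v - 4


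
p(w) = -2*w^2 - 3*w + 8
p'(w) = -4*w - 3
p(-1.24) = 8.64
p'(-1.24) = 1.96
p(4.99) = -56.77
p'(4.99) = -22.96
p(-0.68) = 9.12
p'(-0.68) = -0.28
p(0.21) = 7.28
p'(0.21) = -3.84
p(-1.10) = 8.88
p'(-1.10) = 1.40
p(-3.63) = -7.46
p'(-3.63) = 11.52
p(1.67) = -2.59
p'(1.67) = -9.68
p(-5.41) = -34.31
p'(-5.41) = 18.64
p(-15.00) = -397.00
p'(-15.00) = 57.00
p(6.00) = -82.00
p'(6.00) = -27.00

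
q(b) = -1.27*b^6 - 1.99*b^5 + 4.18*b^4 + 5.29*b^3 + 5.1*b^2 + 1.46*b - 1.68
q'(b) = -7.62*b^5 - 9.95*b^4 + 16.72*b^3 + 15.87*b^2 + 10.2*b + 1.46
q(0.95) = 9.78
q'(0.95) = 25.81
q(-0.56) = -1.35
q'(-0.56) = -2.77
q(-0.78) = -0.39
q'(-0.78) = -6.26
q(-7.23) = -132407.91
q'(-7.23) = 117788.42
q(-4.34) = -4284.09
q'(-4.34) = 7092.10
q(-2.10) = 22.40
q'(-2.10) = 12.88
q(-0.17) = -1.80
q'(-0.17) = 0.10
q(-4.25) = -3682.88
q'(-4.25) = 6280.75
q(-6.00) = -39331.08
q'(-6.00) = 43257.98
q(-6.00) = -39331.08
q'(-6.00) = 43257.98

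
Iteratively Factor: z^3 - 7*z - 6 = (z + 1)*(z^2 - z - 6) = (z + 1)*(z + 2)*(z - 3)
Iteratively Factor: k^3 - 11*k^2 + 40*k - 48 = (k - 4)*(k^2 - 7*k + 12) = (k - 4)^2*(k - 3)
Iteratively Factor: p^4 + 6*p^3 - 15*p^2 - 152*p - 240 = (p + 3)*(p^3 + 3*p^2 - 24*p - 80) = (p + 3)*(p + 4)*(p^2 - p - 20) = (p - 5)*(p + 3)*(p + 4)*(p + 4)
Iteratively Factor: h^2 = (h)*(h)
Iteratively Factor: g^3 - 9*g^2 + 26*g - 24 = (g - 3)*(g^2 - 6*g + 8) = (g - 3)*(g - 2)*(g - 4)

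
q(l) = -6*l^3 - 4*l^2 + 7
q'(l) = -18*l^2 - 8*l = 2*l*(-9*l - 4)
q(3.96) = -428.32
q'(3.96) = -313.95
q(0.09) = 6.96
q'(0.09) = -0.87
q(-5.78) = 1031.97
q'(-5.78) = -555.11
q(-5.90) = 1100.03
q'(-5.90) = -579.38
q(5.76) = -1272.33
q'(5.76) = -643.28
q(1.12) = -6.45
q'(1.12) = -31.54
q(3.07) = -204.31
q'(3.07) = -194.21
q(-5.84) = 1065.64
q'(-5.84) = -567.18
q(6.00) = -1433.00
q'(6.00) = -696.00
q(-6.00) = 1159.00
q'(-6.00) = -600.00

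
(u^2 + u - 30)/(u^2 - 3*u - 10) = (u + 6)/(u + 2)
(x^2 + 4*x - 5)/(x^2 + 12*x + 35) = (x - 1)/(x + 7)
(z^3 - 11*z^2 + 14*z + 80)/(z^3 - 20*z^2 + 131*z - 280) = (z + 2)/(z - 7)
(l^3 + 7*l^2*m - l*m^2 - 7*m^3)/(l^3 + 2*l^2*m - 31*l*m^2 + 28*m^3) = (l + m)/(l - 4*m)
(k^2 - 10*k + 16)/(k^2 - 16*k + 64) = (k - 2)/(k - 8)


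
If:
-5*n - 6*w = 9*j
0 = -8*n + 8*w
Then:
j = -11*w/9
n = w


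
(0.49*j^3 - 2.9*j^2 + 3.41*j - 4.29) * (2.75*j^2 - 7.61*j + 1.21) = 1.3475*j^5 - 11.7039*j^4 + 32.0394*j^3 - 41.2566*j^2 + 36.773*j - 5.1909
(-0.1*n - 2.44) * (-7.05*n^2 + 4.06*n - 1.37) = 0.705*n^3 + 16.796*n^2 - 9.7694*n + 3.3428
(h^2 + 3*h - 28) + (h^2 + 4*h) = 2*h^2 + 7*h - 28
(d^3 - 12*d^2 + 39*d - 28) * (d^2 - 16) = d^5 - 12*d^4 + 23*d^3 + 164*d^2 - 624*d + 448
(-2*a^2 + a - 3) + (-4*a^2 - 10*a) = -6*a^2 - 9*a - 3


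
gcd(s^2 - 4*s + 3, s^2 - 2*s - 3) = s - 3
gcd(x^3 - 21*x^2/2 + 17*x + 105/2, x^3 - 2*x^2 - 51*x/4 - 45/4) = x^2 - 7*x/2 - 15/2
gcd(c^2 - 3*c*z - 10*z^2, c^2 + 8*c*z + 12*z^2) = c + 2*z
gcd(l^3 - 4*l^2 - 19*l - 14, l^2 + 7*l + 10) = l + 2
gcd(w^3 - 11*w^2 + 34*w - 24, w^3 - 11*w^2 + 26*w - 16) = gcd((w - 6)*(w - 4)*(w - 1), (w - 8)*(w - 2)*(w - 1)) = w - 1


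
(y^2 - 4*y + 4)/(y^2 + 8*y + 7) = (y^2 - 4*y + 4)/(y^2 + 8*y + 7)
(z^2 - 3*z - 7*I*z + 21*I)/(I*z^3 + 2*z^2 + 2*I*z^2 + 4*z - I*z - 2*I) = (-I*z^2 + z*(-7 + 3*I) + 21)/(z^3 + 2*z^2*(1 - I) - z*(1 + 4*I) - 2)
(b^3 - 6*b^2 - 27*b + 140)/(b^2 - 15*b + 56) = (b^2 + b - 20)/(b - 8)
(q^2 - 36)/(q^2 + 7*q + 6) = (q - 6)/(q + 1)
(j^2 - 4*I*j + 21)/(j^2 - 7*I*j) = (j + 3*I)/j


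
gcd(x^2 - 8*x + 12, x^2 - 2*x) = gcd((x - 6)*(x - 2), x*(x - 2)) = x - 2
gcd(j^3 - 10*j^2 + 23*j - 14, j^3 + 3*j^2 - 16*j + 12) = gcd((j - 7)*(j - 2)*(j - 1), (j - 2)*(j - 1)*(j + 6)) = j^2 - 3*j + 2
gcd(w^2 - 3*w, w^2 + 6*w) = w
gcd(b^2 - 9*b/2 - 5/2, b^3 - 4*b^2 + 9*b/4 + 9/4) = b + 1/2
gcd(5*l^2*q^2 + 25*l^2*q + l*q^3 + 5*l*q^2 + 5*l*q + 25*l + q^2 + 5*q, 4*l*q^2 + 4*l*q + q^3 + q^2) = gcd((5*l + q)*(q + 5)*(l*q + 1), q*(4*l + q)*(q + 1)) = 1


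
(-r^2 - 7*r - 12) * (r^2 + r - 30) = -r^4 - 8*r^3 + 11*r^2 + 198*r + 360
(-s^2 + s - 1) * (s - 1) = -s^3 + 2*s^2 - 2*s + 1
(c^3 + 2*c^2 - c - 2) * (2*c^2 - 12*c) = 2*c^5 - 8*c^4 - 26*c^3 + 8*c^2 + 24*c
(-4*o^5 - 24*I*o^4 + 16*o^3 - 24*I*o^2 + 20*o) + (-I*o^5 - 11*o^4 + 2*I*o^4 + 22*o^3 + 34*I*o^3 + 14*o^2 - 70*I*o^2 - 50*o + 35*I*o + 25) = -4*o^5 - I*o^5 - 11*o^4 - 22*I*o^4 + 38*o^3 + 34*I*o^3 + 14*o^2 - 94*I*o^2 - 30*o + 35*I*o + 25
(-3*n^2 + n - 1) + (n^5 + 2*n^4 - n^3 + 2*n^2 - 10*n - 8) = n^5 + 2*n^4 - n^3 - n^2 - 9*n - 9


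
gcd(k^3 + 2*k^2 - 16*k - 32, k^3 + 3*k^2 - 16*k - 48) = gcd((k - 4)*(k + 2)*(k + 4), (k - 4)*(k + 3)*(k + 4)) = k^2 - 16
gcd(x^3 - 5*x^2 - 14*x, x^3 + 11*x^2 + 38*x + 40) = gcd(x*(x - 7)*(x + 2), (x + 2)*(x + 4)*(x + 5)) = x + 2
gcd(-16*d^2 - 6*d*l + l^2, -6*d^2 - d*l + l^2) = 2*d + l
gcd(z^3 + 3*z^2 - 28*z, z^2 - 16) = z - 4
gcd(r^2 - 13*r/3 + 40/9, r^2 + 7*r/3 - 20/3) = r - 5/3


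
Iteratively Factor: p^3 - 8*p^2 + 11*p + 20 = (p - 4)*(p^2 - 4*p - 5) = (p - 4)*(p + 1)*(p - 5)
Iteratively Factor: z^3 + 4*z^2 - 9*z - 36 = (z - 3)*(z^2 + 7*z + 12) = (z - 3)*(z + 4)*(z + 3)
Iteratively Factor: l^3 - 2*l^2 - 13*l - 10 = (l - 5)*(l^2 + 3*l + 2) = (l - 5)*(l + 1)*(l + 2)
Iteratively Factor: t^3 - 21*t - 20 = (t + 4)*(t^2 - 4*t - 5) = (t - 5)*(t + 4)*(t + 1)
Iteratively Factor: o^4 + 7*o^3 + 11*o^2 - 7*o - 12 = (o + 1)*(o^3 + 6*o^2 + 5*o - 12) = (o - 1)*(o + 1)*(o^2 + 7*o + 12) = (o - 1)*(o + 1)*(o + 3)*(o + 4)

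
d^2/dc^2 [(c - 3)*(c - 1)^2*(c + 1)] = 12*c^2 - 24*c + 4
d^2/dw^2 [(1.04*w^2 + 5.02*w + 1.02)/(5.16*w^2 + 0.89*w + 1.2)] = (257.768832*w^3 + 124.310592*w^2 - 158.397552*w - 18.743316)/(137.388096*w^6 + 71.090352*w^5 + 108.113868*w^4 + 33.770249*w^3 + 25.14276*w^2 + 3.8448*w + 1.728)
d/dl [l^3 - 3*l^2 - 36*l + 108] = 3*l^2 - 6*l - 36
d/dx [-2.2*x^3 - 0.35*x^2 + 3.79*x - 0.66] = -6.6*x^2 - 0.7*x + 3.79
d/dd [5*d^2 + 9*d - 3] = 10*d + 9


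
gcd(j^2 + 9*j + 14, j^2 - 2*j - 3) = 1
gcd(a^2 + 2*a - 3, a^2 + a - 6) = a + 3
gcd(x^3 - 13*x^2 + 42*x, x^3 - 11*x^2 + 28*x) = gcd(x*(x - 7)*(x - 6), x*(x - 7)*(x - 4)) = x^2 - 7*x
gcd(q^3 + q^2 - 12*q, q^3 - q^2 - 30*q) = q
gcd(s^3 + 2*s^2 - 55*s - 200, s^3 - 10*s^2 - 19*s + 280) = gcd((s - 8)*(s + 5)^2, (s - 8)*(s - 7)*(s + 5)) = s^2 - 3*s - 40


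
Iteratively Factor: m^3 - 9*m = (m - 3)*(m^2 + 3*m) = (m - 3)*(m + 3)*(m)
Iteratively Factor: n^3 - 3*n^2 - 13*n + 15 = (n + 3)*(n^2 - 6*n + 5) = (n - 1)*(n + 3)*(n - 5)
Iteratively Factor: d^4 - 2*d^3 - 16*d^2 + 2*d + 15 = (d + 3)*(d^3 - 5*d^2 - d + 5) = (d - 5)*(d + 3)*(d^2 - 1) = (d - 5)*(d + 1)*(d + 3)*(d - 1)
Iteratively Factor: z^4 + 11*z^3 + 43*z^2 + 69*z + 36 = (z + 3)*(z^3 + 8*z^2 + 19*z + 12) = (z + 3)^2*(z^2 + 5*z + 4) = (z + 3)^2*(z + 4)*(z + 1)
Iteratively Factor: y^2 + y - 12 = (y - 3)*(y + 4)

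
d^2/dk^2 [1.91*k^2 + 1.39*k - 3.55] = 3.82000000000000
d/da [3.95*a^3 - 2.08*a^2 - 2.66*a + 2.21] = 11.85*a^2 - 4.16*a - 2.66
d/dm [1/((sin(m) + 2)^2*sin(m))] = -(3*sin(m) + 2)*cos(m)/((sin(m) + 2)^3*sin(m)^2)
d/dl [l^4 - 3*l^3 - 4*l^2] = l*(4*l^2 - 9*l - 8)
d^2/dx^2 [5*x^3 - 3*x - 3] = 30*x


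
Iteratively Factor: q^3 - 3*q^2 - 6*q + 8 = (q - 4)*(q^2 + q - 2) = (q - 4)*(q + 2)*(q - 1)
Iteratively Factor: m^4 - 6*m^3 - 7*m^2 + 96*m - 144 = (m + 4)*(m^3 - 10*m^2 + 33*m - 36) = (m - 3)*(m + 4)*(m^2 - 7*m + 12) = (m - 3)^2*(m + 4)*(m - 4)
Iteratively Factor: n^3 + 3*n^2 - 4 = (n - 1)*(n^2 + 4*n + 4) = (n - 1)*(n + 2)*(n + 2)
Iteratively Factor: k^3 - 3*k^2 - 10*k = (k - 5)*(k^2 + 2*k) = k*(k - 5)*(k + 2)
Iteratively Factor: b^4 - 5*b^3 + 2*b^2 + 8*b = (b + 1)*(b^3 - 6*b^2 + 8*b) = (b - 2)*(b + 1)*(b^2 - 4*b) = (b - 4)*(b - 2)*(b + 1)*(b)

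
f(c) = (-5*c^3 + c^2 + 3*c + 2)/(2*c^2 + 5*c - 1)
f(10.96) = -21.86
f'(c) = (-4*c - 5)*(-5*c^3 + c^2 + 3*c + 2)/(2*c^2 + 5*c - 1)^2 + (-15*c^2 + 2*c + 3)/(2*c^2 + 5*c - 1) = (-10*c^4 - 50*c^3 + 14*c^2 - 10*c - 13)/(4*c^4 + 20*c^3 + 21*c^2 - 10*c + 1)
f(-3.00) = 68.50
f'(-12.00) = -2.31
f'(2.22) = -1.90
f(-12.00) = 38.55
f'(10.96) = -2.41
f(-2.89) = 97.57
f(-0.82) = -0.79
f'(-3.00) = 170.75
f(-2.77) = 217.09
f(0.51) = 1.51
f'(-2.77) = 2424.90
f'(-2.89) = 408.22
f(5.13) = -8.17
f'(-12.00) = -2.31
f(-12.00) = 38.55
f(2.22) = -2.06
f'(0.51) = -5.08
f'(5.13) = -2.24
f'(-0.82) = 1.96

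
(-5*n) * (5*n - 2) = -25*n^2 + 10*n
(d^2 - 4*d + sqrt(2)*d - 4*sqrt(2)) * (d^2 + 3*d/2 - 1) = d^4 - 5*d^3/2 + sqrt(2)*d^3 - 7*d^2 - 5*sqrt(2)*d^2/2 - 7*sqrt(2)*d + 4*d + 4*sqrt(2)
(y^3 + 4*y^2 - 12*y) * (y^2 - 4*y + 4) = y^5 - 24*y^3 + 64*y^2 - 48*y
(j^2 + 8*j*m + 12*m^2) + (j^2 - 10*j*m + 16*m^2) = 2*j^2 - 2*j*m + 28*m^2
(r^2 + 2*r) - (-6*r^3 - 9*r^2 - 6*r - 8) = 6*r^3 + 10*r^2 + 8*r + 8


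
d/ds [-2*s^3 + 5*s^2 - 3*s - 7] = -6*s^2 + 10*s - 3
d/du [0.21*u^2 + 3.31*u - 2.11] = 0.42*u + 3.31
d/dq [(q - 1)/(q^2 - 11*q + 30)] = (q^2 - 11*q - (q - 1)*(2*q - 11) + 30)/(q^2 - 11*q + 30)^2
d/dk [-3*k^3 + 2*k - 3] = 2 - 9*k^2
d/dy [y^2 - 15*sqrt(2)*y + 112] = 2*y - 15*sqrt(2)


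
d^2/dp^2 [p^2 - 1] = 2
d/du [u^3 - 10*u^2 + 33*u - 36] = 3*u^2 - 20*u + 33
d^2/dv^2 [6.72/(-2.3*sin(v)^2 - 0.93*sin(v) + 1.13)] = (142.1952*sin(v)^4 + 43.12224*sin(v)^3 - 137.619552*sin(v)^2 - 79.182432*sin(v) - 46.554816)/(2.3*sin(v)^2 + 0.93*sin(v) - 1.13)^3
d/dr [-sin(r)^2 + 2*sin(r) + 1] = 2*(1 - sin(r))*cos(r)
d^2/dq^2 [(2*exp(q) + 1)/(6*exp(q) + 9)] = 4*(3 - 2*exp(q))*exp(q)/(3*(8*exp(3*q) + 36*exp(2*q) + 54*exp(q) + 27))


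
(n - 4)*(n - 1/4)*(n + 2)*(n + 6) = n^4 + 15*n^3/4 - 21*n^2 - 43*n + 12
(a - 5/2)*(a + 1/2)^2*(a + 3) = a^4 + 3*a^3/2 - 27*a^2/4 - 59*a/8 - 15/8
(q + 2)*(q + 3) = q^2 + 5*q + 6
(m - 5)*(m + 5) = m^2 - 25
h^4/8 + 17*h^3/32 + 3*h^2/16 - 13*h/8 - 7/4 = (h/4 + 1/2)*(h/2 + 1)*(h - 7/4)*(h + 2)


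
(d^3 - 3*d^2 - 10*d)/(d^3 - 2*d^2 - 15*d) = (d + 2)/(d + 3)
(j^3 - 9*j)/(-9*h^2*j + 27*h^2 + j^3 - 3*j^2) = j*(-j - 3)/(9*h^2 - j^2)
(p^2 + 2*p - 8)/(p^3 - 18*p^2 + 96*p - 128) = (p + 4)/(p^2 - 16*p + 64)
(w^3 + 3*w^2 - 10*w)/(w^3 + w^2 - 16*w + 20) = w/(w - 2)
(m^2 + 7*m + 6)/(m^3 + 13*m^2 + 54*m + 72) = (m + 1)/(m^2 + 7*m + 12)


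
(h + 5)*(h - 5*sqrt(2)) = h^2 - 5*sqrt(2)*h + 5*h - 25*sqrt(2)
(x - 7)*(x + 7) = x^2 - 49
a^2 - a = a*(a - 1)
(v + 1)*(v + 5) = v^2 + 6*v + 5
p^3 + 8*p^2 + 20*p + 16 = (p + 2)^2*(p + 4)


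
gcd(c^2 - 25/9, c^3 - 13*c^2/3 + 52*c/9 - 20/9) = c - 5/3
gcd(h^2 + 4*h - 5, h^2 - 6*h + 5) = h - 1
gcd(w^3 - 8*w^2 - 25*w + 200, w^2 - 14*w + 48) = w - 8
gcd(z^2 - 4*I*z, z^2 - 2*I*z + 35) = 1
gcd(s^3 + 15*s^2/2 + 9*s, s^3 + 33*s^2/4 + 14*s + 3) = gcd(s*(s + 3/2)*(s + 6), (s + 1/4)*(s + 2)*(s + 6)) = s + 6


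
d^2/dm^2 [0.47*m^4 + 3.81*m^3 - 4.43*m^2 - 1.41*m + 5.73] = 5.64*m^2 + 22.86*m - 8.86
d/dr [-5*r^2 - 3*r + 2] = -10*r - 3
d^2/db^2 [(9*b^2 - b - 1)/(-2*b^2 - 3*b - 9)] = 2*(58*b^3 + 498*b^2 - 36*b - 765)/(8*b^6 + 36*b^5 + 162*b^4 + 351*b^3 + 729*b^2 + 729*b + 729)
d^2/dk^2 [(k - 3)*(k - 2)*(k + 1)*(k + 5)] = 12*k^2 + 6*k - 38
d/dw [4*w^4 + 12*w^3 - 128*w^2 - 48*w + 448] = 16*w^3 + 36*w^2 - 256*w - 48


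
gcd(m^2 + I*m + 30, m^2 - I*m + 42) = m + 6*I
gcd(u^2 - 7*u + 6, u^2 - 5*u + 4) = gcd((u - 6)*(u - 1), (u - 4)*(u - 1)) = u - 1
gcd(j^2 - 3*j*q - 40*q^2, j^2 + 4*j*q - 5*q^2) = j + 5*q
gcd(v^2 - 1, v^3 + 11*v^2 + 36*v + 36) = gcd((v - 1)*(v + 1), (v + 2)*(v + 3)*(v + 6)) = 1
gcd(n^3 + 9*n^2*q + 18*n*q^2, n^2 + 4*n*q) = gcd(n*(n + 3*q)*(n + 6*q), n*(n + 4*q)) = n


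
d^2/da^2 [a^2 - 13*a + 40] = 2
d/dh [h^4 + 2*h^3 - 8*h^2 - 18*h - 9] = 4*h^3 + 6*h^2 - 16*h - 18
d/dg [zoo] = 0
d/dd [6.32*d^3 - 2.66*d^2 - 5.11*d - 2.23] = 18.96*d^2 - 5.32*d - 5.11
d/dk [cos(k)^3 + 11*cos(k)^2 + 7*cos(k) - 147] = (3*sin(k)^2 - 22*cos(k) - 10)*sin(k)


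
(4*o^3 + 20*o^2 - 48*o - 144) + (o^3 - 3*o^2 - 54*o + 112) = 5*o^3 + 17*o^2 - 102*o - 32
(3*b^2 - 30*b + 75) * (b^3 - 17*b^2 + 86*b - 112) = 3*b^5 - 81*b^4 + 843*b^3 - 4191*b^2 + 9810*b - 8400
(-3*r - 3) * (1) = -3*r - 3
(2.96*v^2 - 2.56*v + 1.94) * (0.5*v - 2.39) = 1.48*v^3 - 8.3544*v^2 + 7.0884*v - 4.6366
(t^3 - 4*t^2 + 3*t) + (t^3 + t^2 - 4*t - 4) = 2*t^3 - 3*t^2 - t - 4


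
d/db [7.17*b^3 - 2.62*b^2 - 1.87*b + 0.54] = 21.51*b^2 - 5.24*b - 1.87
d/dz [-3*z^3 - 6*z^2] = 3*z*(-3*z - 4)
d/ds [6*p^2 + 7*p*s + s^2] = 7*p + 2*s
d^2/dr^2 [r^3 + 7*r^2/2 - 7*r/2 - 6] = 6*r + 7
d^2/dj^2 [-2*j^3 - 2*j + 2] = -12*j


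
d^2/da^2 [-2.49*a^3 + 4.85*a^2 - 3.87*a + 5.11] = 9.7 - 14.94*a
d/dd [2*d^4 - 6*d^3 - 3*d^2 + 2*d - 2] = 8*d^3 - 18*d^2 - 6*d + 2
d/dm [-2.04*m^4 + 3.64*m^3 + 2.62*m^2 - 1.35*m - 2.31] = -8.16*m^3 + 10.92*m^2 + 5.24*m - 1.35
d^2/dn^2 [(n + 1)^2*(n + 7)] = 6*n + 18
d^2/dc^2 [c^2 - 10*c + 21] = 2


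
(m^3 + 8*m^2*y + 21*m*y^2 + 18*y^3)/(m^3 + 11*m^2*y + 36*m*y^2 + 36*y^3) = (m + 3*y)/(m + 6*y)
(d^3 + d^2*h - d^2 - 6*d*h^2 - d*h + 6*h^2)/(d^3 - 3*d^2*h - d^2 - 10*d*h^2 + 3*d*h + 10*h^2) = (d^2 + d*h - 6*h^2)/(d^2 - 3*d*h - 10*h^2)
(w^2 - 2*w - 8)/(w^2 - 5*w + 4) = (w + 2)/(w - 1)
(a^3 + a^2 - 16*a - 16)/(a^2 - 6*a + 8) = (a^2 + 5*a + 4)/(a - 2)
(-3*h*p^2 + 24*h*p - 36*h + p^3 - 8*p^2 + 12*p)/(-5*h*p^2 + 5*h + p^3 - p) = (3*h*p^2 - 24*h*p + 36*h - p^3 + 8*p^2 - 12*p)/(5*h*p^2 - 5*h - p^3 + p)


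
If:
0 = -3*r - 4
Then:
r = -4/3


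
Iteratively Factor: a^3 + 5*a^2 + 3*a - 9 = (a + 3)*(a^2 + 2*a - 3) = (a + 3)^2*(a - 1)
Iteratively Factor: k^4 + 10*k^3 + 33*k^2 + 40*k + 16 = (k + 4)*(k^3 + 6*k^2 + 9*k + 4) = (k + 1)*(k + 4)*(k^2 + 5*k + 4) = (k + 1)^2*(k + 4)*(k + 4)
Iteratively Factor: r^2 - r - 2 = (r + 1)*(r - 2)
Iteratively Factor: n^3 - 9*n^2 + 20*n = (n - 4)*(n^2 - 5*n) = n*(n - 4)*(n - 5)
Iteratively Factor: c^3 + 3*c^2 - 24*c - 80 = (c - 5)*(c^2 + 8*c + 16) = (c - 5)*(c + 4)*(c + 4)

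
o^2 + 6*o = o*(o + 6)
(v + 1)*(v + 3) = v^2 + 4*v + 3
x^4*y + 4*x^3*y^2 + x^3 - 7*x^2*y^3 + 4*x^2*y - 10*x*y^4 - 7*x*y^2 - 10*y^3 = (x - 2*y)*(x + y)*(x + 5*y)*(x*y + 1)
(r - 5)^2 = r^2 - 10*r + 25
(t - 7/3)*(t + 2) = t^2 - t/3 - 14/3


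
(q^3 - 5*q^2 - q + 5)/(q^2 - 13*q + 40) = (q^2 - 1)/(q - 8)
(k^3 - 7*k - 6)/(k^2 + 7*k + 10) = (k^2 - 2*k - 3)/(k + 5)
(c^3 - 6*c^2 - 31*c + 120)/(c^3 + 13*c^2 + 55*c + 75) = (c^2 - 11*c + 24)/(c^2 + 8*c + 15)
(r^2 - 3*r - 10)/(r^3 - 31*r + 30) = (r + 2)/(r^2 + 5*r - 6)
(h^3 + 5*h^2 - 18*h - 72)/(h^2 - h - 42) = (h^2 - h - 12)/(h - 7)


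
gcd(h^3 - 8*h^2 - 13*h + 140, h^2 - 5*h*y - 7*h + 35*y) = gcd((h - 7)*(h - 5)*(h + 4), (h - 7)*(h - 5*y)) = h - 7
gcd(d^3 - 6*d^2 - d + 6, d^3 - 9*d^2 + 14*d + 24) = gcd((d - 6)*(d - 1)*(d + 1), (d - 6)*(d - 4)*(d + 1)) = d^2 - 5*d - 6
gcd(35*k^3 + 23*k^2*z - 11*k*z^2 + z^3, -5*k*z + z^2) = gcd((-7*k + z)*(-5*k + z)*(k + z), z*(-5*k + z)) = -5*k + z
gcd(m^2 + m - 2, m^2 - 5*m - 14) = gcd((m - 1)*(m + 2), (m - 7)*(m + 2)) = m + 2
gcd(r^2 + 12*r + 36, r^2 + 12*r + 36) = r^2 + 12*r + 36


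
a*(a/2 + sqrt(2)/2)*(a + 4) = a^3/2 + sqrt(2)*a^2/2 + 2*a^2 + 2*sqrt(2)*a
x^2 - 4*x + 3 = (x - 3)*(x - 1)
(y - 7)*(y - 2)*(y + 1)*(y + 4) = y^4 - 4*y^3 - 27*y^2 + 34*y + 56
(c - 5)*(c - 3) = c^2 - 8*c + 15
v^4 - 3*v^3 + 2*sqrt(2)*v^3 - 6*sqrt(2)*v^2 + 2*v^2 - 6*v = v*(v - 3)*(v + sqrt(2))^2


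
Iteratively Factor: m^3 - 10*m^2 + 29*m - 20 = (m - 4)*(m^2 - 6*m + 5) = (m - 5)*(m - 4)*(m - 1)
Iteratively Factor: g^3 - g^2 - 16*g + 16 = (g + 4)*(g^2 - 5*g + 4) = (g - 1)*(g + 4)*(g - 4)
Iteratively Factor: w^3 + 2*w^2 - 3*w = (w + 3)*(w^2 - w) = (w - 1)*(w + 3)*(w)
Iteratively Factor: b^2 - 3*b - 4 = (b - 4)*(b + 1)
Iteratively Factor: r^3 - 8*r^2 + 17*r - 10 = (r - 5)*(r^2 - 3*r + 2) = (r - 5)*(r - 1)*(r - 2)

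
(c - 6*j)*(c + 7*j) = c^2 + c*j - 42*j^2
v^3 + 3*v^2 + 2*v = v*(v + 1)*(v + 2)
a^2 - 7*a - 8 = (a - 8)*(a + 1)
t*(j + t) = j*t + t^2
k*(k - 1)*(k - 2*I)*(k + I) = k^4 - k^3 - I*k^3 + 2*k^2 + I*k^2 - 2*k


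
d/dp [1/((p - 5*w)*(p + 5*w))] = -2*p/(p^4 - 50*p^2*w^2 + 625*w^4)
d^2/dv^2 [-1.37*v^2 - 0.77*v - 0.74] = -2.74000000000000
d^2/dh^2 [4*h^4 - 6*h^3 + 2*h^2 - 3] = 48*h^2 - 36*h + 4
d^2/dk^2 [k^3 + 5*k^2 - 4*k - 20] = 6*k + 10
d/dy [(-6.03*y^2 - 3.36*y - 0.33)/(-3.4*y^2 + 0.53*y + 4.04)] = (-14.6199*y^2 - 50.9664*y - 13.3995)/(11.56*y^4 - 3.604*y^3 - 27.1911*y^2 + 4.2824*y + 16.3216)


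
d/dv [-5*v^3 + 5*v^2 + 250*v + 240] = -15*v^2 + 10*v + 250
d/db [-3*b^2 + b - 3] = 1 - 6*b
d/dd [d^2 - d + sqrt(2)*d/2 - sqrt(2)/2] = 2*d - 1 + sqrt(2)/2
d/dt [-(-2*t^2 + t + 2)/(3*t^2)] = (t + 4)/(3*t^3)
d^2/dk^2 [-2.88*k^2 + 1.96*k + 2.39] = -5.76000000000000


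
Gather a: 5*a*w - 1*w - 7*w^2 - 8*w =5*a*w - 7*w^2 - 9*w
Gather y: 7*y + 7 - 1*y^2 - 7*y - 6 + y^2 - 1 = 0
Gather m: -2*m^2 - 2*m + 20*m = -2*m^2 + 18*m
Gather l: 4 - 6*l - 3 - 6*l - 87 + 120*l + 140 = 108*l + 54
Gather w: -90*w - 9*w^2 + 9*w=-9*w^2 - 81*w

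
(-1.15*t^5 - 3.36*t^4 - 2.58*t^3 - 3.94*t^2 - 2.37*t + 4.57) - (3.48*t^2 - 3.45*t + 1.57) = -1.15*t^5 - 3.36*t^4 - 2.58*t^3 - 7.42*t^2 + 1.08*t + 3.0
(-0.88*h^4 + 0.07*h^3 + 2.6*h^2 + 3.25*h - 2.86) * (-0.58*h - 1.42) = 0.5104*h^5 + 1.209*h^4 - 1.6074*h^3 - 5.577*h^2 - 2.9562*h + 4.0612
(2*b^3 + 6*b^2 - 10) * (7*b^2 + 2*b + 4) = 14*b^5 + 46*b^4 + 20*b^3 - 46*b^2 - 20*b - 40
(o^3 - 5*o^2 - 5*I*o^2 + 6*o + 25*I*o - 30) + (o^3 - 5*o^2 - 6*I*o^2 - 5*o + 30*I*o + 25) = 2*o^3 - 10*o^2 - 11*I*o^2 + o + 55*I*o - 5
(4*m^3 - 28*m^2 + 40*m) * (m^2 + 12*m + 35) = 4*m^5 + 20*m^4 - 156*m^3 - 500*m^2 + 1400*m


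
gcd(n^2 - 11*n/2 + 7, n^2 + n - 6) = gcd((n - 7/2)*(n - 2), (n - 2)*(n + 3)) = n - 2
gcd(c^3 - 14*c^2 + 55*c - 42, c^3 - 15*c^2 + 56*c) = c - 7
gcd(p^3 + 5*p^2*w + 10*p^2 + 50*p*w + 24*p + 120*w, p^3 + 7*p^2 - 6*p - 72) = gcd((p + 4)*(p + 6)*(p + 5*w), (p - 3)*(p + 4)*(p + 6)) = p^2 + 10*p + 24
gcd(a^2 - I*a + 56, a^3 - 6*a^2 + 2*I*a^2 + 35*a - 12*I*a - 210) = a + 7*I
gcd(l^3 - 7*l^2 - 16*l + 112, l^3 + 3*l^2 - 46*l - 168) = l^2 - 3*l - 28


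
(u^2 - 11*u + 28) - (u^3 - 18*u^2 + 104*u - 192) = -u^3 + 19*u^2 - 115*u + 220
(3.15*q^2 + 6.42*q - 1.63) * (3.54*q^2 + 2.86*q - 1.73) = 11.151*q^4 + 31.7358*q^3 + 7.1415*q^2 - 15.7684*q + 2.8199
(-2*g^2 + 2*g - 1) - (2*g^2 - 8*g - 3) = -4*g^2 + 10*g + 2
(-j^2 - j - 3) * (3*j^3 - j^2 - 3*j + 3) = -3*j^5 - 2*j^4 - 5*j^3 + 3*j^2 + 6*j - 9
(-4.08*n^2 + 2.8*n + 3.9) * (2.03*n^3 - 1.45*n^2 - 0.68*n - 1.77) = -8.2824*n^5 + 11.6*n^4 + 6.6314*n^3 - 0.337399999999999*n^2 - 7.608*n - 6.903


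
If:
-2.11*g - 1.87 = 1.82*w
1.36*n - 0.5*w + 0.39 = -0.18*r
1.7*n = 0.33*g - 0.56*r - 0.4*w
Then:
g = -0.862559241706161*w - 0.886255924170616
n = 0.885065888844043*w - 0.3638200133983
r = 0.582195656787154 - 3.90938671571055*w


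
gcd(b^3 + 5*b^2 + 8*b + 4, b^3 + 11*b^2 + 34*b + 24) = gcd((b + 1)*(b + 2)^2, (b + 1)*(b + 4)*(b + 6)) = b + 1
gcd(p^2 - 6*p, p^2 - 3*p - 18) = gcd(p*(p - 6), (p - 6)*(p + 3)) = p - 6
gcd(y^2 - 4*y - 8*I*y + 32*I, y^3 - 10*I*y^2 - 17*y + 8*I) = y - 8*I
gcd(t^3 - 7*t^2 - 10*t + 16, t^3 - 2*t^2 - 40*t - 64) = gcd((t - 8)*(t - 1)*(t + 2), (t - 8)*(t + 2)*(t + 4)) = t^2 - 6*t - 16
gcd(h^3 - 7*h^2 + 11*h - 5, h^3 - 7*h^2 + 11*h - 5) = h^3 - 7*h^2 + 11*h - 5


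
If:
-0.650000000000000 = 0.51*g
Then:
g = -1.27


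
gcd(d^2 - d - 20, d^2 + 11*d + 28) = d + 4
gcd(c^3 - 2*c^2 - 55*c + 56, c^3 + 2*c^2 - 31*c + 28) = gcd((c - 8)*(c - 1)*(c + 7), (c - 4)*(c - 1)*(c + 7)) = c^2 + 6*c - 7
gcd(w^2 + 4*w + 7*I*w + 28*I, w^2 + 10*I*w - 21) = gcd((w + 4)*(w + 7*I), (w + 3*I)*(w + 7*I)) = w + 7*I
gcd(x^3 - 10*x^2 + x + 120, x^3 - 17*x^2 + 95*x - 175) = x - 5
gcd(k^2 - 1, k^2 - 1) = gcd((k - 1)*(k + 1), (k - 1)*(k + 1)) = k^2 - 1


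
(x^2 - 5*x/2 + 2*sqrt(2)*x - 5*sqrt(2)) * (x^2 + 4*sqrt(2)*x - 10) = x^4 - 5*x^3/2 + 6*sqrt(2)*x^3 - 15*sqrt(2)*x^2 + 6*x^2 - 20*sqrt(2)*x - 15*x + 50*sqrt(2)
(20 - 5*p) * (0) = 0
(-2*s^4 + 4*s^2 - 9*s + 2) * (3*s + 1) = -6*s^5 - 2*s^4 + 12*s^3 - 23*s^2 - 3*s + 2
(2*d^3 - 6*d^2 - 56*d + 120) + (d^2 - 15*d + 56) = 2*d^3 - 5*d^2 - 71*d + 176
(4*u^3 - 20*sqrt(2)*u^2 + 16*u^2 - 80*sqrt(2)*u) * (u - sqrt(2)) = 4*u^4 - 24*sqrt(2)*u^3 + 16*u^3 - 96*sqrt(2)*u^2 + 40*u^2 + 160*u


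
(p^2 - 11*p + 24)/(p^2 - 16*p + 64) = (p - 3)/(p - 8)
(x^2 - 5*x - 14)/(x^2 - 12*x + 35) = (x + 2)/(x - 5)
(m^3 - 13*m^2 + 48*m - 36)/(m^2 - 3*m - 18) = (m^2 - 7*m + 6)/(m + 3)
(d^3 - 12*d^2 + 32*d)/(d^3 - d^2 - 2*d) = (-d^2 + 12*d - 32)/(-d^2 + d + 2)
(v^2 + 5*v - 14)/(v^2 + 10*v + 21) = (v - 2)/(v + 3)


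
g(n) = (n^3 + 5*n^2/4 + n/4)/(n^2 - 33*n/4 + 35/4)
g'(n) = (33/4 - 2*n)*(n^3 + 5*n^2/4 + n/4)/(n^2 - 33*n/4 + 35/4)^2 + (3*n^2 + 5*n/2 + 1/4)/(n^2 - 33*n/4 + 35/4) = (16*n^4 - 264*n^3 + 251*n^2 + 350*n + 35)/(16*n^4 - 264*n^3 + 1369*n^2 - 2310*n + 1225)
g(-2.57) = -0.26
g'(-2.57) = 0.28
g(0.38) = 0.06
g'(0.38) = 0.36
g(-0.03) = -0.00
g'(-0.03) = 0.02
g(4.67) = -16.35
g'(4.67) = -11.94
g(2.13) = -3.70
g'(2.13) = -1.03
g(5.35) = -28.12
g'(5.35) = -24.89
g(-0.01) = -0.00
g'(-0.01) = 0.03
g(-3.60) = -0.61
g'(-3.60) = 0.40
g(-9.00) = -3.84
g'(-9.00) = 0.73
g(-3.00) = -0.39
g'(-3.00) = 0.33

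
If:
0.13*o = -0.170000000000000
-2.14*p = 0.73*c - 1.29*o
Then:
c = -2.93150684931507*p - 2.31085353003161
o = -1.31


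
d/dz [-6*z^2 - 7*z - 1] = -12*z - 7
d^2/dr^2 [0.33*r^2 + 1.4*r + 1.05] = 0.660000000000000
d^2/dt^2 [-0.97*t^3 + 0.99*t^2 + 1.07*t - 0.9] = 1.98 - 5.82*t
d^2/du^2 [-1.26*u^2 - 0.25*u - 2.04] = -2.52000000000000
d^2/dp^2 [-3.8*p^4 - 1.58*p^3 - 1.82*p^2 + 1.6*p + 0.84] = -45.6*p^2 - 9.48*p - 3.64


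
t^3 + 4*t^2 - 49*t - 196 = (t - 7)*(t + 4)*(t + 7)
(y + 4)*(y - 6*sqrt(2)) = y^2 - 6*sqrt(2)*y + 4*y - 24*sqrt(2)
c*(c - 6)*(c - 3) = c^3 - 9*c^2 + 18*c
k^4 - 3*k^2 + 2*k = k*(k - 1)^2*(k + 2)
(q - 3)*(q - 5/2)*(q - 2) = q^3 - 15*q^2/2 + 37*q/2 - 15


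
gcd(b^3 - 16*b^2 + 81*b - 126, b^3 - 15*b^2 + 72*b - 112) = b - 7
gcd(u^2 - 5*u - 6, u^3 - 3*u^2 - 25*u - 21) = u + 1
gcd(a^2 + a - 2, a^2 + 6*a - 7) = a - 1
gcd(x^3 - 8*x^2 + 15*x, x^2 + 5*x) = x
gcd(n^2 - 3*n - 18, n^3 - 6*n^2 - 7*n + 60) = n + 3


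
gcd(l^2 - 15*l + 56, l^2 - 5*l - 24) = l - 8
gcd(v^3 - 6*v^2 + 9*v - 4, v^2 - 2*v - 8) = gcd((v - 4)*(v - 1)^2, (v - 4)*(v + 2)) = v - 4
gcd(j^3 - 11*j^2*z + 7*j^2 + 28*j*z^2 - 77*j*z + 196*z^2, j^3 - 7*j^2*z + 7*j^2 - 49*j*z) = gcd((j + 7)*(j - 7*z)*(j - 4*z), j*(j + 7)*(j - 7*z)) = -j^2 + 7*j*z - 7*j + 49*z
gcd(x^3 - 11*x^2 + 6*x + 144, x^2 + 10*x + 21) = x + 3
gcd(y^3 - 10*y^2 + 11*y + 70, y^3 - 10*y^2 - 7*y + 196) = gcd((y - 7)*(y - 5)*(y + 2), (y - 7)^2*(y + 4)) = y - 7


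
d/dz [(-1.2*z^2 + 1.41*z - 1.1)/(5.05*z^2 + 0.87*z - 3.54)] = (-8.1645*z^2 + 19.606*z - 4.0344)/(25.5025*z^4 + 8.787*z^3 - 34.9971*z^2 - 6.1596*z + 12.5316)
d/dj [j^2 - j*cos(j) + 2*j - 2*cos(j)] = j*sin(j) + 2*j + 2*sin(j) - cos(j) + 2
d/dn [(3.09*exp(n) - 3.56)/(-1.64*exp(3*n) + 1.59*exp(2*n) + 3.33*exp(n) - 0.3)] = (10.1352*exp(3*n) - 22.4283*exp(2*n) + 11.3208*exp(n) + 10.9278)*exp(n)/(2.6896*exp(6*n) - 5.2152*exp(5*n) - 8.3943*exp(4*n) + 11.5734*exp(3*n) + 10.1349*exp(2*n) - 1.998*exp(n) + 0.09)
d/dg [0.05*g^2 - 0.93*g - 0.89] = 0.1*g - 0.93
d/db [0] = 0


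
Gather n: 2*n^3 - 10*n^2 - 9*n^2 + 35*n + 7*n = 2*n^3 - 19*n^2 + 42*n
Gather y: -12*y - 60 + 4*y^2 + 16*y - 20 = 4*y^2 + 4*y - 80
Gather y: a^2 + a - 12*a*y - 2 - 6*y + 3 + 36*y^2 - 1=a^2 + a + 36*y^2 + y*(-12*a - 6)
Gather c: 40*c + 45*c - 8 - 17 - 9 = 85*c - 34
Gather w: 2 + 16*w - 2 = 16*w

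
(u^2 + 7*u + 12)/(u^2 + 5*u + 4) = (u + 3)/(u + 1)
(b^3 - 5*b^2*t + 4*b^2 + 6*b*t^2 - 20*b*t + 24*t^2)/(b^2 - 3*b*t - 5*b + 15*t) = (b^2 - 2*b*t + 4*b - 8*t)/(b - 5)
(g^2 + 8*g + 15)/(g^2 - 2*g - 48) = (g^2 + 8*g + 15)/(g^2 - 2*g - 48)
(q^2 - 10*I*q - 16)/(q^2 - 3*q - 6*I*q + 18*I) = (q^2 - 10*I*q - 16)/(q^2 - 3*q - 6*I*q + 18*I)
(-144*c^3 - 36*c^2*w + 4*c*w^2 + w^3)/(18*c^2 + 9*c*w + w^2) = (-24*c^2 - 2*c*w + w^2)/(3*c + w)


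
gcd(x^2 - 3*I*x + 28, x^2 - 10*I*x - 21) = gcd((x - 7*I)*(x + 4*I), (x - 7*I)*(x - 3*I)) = x - 7*I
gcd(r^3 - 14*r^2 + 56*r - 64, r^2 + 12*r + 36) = 1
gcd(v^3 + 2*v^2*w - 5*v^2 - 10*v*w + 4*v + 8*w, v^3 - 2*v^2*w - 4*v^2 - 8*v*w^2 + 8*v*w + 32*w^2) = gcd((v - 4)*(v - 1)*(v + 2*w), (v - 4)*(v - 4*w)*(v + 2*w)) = v^2 + 2*v*w - 4*v - 8*w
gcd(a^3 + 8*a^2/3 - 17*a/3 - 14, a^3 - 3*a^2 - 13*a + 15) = a + 3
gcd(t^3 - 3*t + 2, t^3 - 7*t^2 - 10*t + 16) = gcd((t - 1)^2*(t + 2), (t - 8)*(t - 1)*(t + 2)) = t^2 + t - 2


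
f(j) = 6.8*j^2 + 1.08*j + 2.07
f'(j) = 13.6*j + 1.08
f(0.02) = 2.09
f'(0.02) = 1.35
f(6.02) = 255.01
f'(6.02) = 82.95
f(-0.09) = 2.03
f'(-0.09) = -0.14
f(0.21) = 2.60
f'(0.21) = 3.94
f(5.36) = 203.22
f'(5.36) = 73.98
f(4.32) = 133.64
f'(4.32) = 59.83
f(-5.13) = 175.48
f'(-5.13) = -68.69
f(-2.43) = 39.60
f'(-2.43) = -31.97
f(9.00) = 562.59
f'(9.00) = 123.48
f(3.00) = 66.51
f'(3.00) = 41.88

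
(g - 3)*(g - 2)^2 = g^3 - 7*g^2 + 16*g - 12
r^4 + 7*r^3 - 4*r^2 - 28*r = r*(r - 2)*(r + 2)*(r + 7)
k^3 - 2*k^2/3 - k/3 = k*(k - 1)*(k + 1/3)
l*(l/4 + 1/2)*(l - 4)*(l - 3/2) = l^4/4 - 7*l^3/8 - 5*l^2/4 + 3*l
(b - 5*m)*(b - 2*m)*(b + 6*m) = b^3 - b^2*m - 32*b*m^2 + 60*m^3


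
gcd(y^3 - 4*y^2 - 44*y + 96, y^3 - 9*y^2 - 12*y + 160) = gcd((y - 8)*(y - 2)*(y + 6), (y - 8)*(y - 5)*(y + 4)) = y - 8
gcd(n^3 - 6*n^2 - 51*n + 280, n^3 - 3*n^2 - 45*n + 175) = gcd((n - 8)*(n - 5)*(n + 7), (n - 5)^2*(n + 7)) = n^2 + 2*n - 35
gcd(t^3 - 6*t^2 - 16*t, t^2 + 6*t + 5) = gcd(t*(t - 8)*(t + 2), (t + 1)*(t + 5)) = 1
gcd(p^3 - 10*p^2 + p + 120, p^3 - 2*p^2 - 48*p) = p - 8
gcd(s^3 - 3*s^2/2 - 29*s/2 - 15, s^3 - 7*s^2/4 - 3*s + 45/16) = s + 3/2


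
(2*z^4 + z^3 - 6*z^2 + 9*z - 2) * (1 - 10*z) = -20*z^5 - 8*z^4 + 61*z^3 - 96*z^2 + 29*z - 2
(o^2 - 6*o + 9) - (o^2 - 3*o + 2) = 7 - 3*o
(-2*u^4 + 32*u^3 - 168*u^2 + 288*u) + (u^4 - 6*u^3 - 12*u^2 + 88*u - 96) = -u^4 + 26*u^3 - 180*u^2 + 376*u - 96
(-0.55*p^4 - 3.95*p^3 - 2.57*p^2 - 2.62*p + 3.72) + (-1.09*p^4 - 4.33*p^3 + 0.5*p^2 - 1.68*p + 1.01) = -1.64*p^4 - 8.28*p^3 - 2.07*p^2 - 4.3*p + 4.73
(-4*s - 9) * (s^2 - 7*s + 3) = -4*s^3 + 19*s^2 + 51*s - 27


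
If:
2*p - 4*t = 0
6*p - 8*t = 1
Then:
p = 1/2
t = 1/4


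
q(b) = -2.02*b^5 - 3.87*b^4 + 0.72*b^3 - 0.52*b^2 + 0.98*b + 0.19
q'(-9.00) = -54795.88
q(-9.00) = 93312.28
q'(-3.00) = -376.60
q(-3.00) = 150.52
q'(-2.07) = -35.75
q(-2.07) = -4.74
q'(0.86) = -13.69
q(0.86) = -1.96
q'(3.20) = -1546.54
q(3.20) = -1062.00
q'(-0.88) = 8.06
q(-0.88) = -2.82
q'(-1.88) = -12.74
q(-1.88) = -9.18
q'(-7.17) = -20867.60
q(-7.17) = 27750.93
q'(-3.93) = -1431.26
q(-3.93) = 915.15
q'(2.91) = -1089.47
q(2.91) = -682.65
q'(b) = -10.1*b^4 - 15.48*b^3 + 2.16*b^2 - 1.04*b + 0.98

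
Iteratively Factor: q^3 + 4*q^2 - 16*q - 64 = (q - 4)*(q^2 + 8*q + 16) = (q - 4)*(q + 4)*(q + 4)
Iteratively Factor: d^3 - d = (d + 1)*(d^2 - d) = (d - 1)*(d + 1)*(d)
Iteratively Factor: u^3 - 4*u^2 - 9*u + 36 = (u + 3)*(u^2 - 7*u + 12) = (u - 3)*(u + 3)*(u - 4)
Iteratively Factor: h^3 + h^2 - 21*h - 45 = (h - 5)*(h^2 + 6*h + 9) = (h - 5)*(h + 3)*(h + 3)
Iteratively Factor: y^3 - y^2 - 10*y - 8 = (y + 1)*(y^2 - 2*y - 8) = (y - 4)*(y + 1)*(y + 2)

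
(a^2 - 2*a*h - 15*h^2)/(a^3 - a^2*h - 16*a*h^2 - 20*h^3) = (a + 3*h)/(a^2 + 4*a*h + 4*h^2)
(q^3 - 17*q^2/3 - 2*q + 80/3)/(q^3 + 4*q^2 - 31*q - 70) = (q - 8/3)/(q + 7)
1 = 1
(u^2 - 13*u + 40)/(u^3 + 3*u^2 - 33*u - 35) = (u - 8)/(u^2 + 8*u + 7)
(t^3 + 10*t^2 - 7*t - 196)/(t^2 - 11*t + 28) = (t^2 + 14*t + 49)/(t - 7)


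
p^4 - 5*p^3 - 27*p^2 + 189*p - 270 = (p - 5)*(p - 3)^2*(p + 6)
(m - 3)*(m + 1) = m^2 - 2*m - 3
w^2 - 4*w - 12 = (w - 6)*(w + 2)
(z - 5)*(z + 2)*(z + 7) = z^3 + 4*z^2 - 31*z - 70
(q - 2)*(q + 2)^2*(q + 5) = q^4 + 7*q^3 + 6*q^2 - 28*q - 40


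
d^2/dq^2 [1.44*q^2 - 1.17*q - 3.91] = 2.88000000000000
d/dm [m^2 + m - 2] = 2*m + 1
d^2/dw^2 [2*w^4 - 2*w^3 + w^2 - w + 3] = 24*w^2 - 12*w + 2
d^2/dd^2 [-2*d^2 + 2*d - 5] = -4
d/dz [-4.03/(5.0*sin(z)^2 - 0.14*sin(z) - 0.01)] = (40.3*sin(z) - 0.5642)*cos(z)/(-5.0*sin(z)^2 + 0.14*sin(z) + 0.01)^2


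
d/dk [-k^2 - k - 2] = -2*k - 1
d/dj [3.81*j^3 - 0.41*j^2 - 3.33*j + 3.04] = 11.43*j^2 - 0.82*j - 3.33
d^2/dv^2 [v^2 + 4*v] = 2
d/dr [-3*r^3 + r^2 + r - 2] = -9*r^2 + 2*r + 1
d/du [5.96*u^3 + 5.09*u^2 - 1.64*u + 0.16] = 17.88*u^2 + 10.18*u - 1.64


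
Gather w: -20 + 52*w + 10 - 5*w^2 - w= -5*w^2 + 51*w - 10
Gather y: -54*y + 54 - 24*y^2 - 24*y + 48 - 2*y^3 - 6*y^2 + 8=-2*y^3 - 30*y^2 - 78*y + 110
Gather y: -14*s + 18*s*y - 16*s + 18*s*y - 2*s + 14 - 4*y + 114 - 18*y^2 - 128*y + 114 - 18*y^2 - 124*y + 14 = -32*s - 36*y^2 + y*(36*s - 256) + 256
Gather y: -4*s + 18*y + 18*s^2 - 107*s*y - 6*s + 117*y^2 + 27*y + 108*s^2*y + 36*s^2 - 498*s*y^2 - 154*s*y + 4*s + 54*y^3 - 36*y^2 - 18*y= 54*s^2 - 6*s + 54*y^3 + y^2*(81 - 498*s) + y*(108*s^2 - 261*s + 27)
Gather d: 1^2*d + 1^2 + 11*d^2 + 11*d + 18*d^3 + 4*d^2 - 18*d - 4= 18*d^3 + 15*d^2 - 6*d - 3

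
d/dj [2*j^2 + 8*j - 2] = 4*j + 8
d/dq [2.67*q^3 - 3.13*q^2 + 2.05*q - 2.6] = 8.01*q^2 - 6.26*q + 2.05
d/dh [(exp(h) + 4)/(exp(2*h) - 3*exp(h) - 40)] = (-(exp(h) + 4)*(2*exp(h) - 3) + exp(2*h) - 3*exp(h) - 40)*exp(h)/(-exp(2*h) + 3*exp(h) + 40)^2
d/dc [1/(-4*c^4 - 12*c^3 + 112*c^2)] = (c^2 + 9*c/4 - 14)/(c^3*(c^2 + 3*c - 28)^2)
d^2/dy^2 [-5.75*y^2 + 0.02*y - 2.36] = -11.5000000000000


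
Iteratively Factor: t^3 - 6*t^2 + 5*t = (t - 1)*(t^2 - 5*t) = (t - 5)*(t - 1)*(t)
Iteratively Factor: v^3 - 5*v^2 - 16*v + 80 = (v + 4)*(v^2 - 9*v + 20) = (v - 5)*(v + 4)*(v - 4)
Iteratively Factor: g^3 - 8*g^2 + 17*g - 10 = (g - 5)*(g^2 - 3*g + 2) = (g - 5)*(g - 2)*(g - 1)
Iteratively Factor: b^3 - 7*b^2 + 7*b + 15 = (b + 1)*(b^2 - 8*b + 15) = (b - 3)*(b + 1)*(b - 5)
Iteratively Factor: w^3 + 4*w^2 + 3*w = (w + 1)*(w^2 + 3*w) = w*(w + 1)*(w + 3)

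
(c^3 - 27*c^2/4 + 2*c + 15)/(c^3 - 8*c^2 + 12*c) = (c + 5/4)/c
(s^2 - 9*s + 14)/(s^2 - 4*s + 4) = (s - 7)/(s - 2)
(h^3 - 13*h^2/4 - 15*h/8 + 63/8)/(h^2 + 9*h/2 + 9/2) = (4*h^2 - 19*h + 21)/(4*(h + 3))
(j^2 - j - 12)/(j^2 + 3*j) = (j - 4)/j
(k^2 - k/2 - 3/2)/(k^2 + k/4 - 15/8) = 4*(2*k^2 - k - 3)/(8*k^2 + 2*k - 15)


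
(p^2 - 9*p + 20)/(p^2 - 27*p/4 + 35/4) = 4*(p - 4)/(4*p - 7)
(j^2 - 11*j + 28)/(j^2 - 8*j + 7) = (j - 4)/(j - 1)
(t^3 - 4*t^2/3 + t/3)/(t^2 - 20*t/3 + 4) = t*(3*t^2 - 4*t + 1)/(3*t^2 - 20*t + 12)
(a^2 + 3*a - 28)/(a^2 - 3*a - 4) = (a + 7)/(a + 1)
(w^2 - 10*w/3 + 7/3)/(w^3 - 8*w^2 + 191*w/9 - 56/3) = 3*(w - 1)/(3*w^2 - 17*w + 24)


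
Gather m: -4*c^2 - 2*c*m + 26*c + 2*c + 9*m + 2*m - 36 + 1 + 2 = -4*c^2 + 28*c + m*(11 - 2*c) - 33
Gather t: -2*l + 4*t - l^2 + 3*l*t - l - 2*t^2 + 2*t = -l^2 - 3*l - 2*t^2 + t*(3*l + 6)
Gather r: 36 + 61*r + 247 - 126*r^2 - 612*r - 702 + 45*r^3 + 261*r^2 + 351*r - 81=45*r^3 + 135*r^2 - 200*r - 500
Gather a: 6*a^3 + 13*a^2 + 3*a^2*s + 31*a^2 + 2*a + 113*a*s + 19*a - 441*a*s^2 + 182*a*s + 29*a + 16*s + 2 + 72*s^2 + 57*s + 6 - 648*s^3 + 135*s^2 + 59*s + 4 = 6*a^3 + a^2*(3*s + 44) + a*(-441*s^2 + 295*s + 50) - 648*s^3 + 207*s^2 + 132*s + 12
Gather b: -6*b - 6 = -6*b - 6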